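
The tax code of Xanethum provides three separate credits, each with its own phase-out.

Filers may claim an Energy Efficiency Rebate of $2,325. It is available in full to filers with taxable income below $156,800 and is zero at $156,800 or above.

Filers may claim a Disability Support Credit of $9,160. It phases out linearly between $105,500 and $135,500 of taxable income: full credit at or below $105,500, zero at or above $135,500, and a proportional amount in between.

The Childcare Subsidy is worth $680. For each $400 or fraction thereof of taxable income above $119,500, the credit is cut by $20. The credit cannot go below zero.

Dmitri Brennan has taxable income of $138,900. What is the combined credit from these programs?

Energy Efficiency Rebate: $138,900 is below the $156,800 cutoff, so the full $2,325 applies.
Disability Support Credit: $138,900 is at or above $135,500, so the credit is $0.
Childcare Subsidy: income exceeds $119,500 by $19,400 → 49 increments × $20 = $980 ≥ base, so the credit is $0.
Total: $2,325 + $0 + $0 = $2,325.

$2,325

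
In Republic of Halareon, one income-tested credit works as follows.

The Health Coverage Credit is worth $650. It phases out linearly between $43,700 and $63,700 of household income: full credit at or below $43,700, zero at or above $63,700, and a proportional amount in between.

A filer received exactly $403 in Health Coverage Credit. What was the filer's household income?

$51,300

$403 is 403/650 of the full $650, so 247/650 of the $20,000 range has been used: income = $43,700 + $20,000 × 247/650 = $51,300.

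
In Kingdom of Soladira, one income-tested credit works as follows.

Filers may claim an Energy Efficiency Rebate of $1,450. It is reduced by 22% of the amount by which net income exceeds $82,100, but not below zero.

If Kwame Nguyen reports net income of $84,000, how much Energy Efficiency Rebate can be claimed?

Energy Efficiency Rebate: 22% of the $1,900 excess over $82,100 is $418; credit = $1,450 − $418 = $1,032.

$1,032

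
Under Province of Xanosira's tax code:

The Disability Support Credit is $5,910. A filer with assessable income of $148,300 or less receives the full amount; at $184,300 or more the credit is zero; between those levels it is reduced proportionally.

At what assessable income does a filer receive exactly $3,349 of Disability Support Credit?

$3,349 is 3,349/5,910 of the full $5,910, so 2,561/5,910 of the $36,000 range has been used: income = $148,300 + $36,000 × 2,561/5,910 = $163,900.

$163,900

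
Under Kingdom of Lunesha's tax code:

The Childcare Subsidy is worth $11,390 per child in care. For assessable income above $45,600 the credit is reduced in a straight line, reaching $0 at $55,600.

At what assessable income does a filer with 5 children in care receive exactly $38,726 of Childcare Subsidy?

Full credit = 5 × $11,390 = $56,950.
$38,726 is 38,726/56,950 of the full $56,950, so 18,224/56,950 of the $10,000 range has been used: income = $45,600 + $10,000 × 18,224/56,950 = $48,800.

$48,800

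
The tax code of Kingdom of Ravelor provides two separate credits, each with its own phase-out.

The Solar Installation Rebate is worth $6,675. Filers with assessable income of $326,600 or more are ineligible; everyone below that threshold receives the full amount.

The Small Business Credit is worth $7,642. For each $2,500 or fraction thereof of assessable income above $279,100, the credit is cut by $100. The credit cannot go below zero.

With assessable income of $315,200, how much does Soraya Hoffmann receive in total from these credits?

Solar Installation Rebate: $315,200 is below the $326,600 cutoff, so the full $6,675 applies.
Small Business Credit: income exceeds $279,100 by $36,100, which is 15 full-or-partial $2,500 increments; reduction = 15 × $100 = $1,500, leaving $6,142.
Total: $6,675 + $6,142 = $12,817.

$12,817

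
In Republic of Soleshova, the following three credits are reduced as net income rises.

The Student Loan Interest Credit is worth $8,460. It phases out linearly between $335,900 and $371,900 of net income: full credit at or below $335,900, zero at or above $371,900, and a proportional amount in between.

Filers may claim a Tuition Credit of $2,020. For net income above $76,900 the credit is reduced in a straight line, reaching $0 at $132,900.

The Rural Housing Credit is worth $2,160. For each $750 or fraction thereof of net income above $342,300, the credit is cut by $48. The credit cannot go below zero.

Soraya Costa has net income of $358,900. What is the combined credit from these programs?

$4,111

Student Loan Interest Credit: $358,900 is $23,000 into a $36,000 phase-out range, leaving 13,000/36,000 of the credit: $8,460 × 13,000/36,000 = $3,055.
Tuition Credit: $358,900 is at or above $132,900, so the credit is $0.
Rural Housing Credit: income exceeds $342,300 by $16,600, which is 23 full-or-partial $750 increments; reduction = 23 × $48 = $1,104, leaving $1,056.
Total: $3,055 + $0 + $1,056 = $4,111.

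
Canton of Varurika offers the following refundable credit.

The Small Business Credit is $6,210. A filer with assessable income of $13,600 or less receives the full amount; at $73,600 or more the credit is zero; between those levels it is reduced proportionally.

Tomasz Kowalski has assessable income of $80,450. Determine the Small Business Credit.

$0

Small Business Credit: $80,450 is at or above $73,600, so the credit is $0.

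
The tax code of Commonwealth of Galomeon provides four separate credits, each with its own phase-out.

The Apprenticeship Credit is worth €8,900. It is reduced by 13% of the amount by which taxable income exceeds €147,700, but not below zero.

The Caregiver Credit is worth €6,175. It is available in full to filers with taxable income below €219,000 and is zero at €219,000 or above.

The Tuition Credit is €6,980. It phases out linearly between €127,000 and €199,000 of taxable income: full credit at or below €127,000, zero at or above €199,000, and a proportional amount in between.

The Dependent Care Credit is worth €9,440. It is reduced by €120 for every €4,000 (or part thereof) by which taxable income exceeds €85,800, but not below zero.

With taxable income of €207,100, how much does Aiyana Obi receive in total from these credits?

€13,073

Apprenticeship Credit: 13% of the €59,400 excess over €147,700 is €7,722; credit = €8,900 − €7,722 = €1,178.
Caregiver Credit: €207,100 is below the €219,000 cutoff, so the full €6,175 applies.
Tuition Credit: €207,100 is at or above €199,000, so the credit is €0.
Dependent Care Credit: income exceeds €85,800 by €121,300, which is 31 full-or-partial €4,000 increments; reduction = 31 × €120 = €3,720, leaving €5,720.
Total: €1,178 + €6,175 + €0 + €5,720 = €13,073.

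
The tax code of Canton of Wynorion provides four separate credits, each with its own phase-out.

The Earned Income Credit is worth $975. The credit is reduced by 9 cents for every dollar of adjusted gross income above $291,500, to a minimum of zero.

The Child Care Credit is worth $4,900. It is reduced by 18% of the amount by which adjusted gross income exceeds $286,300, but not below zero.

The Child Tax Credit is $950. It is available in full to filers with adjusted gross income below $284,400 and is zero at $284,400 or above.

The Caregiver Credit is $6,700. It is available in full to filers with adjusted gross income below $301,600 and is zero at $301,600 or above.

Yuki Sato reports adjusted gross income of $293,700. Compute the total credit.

Earned Income Credit: 9% of the $2,200 excess over $291,500 is $198; credit = $975 − $198 = $777.
Child Care Credit: 18% of the $7,400 excess over $286,300 is $1,332; credit = $4,900 − $1,332 = $3,568.
Child Tax Credit: $293,700 meets or exceeds the $284,400 cutoff, so the credit is $0.
Caregiver Credit: $293,700 is below the $301,600 cutoff, so the full $6,700 applies.
Total: $777 + $3,568 + $0 + $6,700 = $11,045.

$11,045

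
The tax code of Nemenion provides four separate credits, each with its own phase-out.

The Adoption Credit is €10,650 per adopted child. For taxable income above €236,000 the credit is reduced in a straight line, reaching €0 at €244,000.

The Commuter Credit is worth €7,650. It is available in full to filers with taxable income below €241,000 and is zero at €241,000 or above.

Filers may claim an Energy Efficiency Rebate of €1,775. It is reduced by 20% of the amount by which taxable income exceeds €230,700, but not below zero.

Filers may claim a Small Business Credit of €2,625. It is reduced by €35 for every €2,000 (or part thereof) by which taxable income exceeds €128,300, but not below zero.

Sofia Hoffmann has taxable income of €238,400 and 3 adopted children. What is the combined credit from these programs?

Adoption Credit: base = 3 × €10,650 = €31,950. €238,400 is €2,400 into a €8,000 phase-out range, leaving 5,600/8,000 of the credit: €31,950 × 5,600/8,000 = €22,365.
Commuter Credit: €238,400 is below the €241,000 cutoff, so the full €7,650 applies.
Energy Efficiency Rebate: 20% of the €7,700 excess over €230,700 is €1,540; credit = €1,775 − €1,540 = €235.
Small Business Credit: income exceeds €128,300 by €110,100, which is 56 full-or-partial €2,000 increments; reduction = 56 × €35 = €1,960, leaving €665.
Total: €22,365 + €7,650 + €235 + €665 = €30,915.

€30,915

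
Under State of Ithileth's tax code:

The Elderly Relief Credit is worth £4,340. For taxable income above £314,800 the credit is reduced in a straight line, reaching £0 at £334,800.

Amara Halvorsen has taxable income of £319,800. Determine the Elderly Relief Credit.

Elderly Relief Credit: £319,800 is £5,000 into a £20,000 phase-out range, leaving 15,000/20,000 of the credit: £4,340 × 15,000/20,000 = £3,255.

£3,255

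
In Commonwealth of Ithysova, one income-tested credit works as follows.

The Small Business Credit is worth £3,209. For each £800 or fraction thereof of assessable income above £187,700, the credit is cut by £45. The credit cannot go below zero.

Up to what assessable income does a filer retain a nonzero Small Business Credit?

£244,500

After 71 increments the reduction is 71 × £45 = £3,195, leaving £14; one more increment wipes it out. Increment 71 ends at excess 71 × £800 = £56,800, so the highest qualifying income is £187,700 + £56,800 = £244,500.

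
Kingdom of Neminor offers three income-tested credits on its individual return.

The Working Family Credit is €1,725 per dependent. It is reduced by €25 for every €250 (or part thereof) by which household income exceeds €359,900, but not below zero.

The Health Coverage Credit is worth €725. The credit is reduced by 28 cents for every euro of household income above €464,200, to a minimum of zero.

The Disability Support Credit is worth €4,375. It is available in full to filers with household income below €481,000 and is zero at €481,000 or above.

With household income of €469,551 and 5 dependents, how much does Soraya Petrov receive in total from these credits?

€4,375

Working Family Credit: base = 5 × €1,725 = €8,625. income exceeds €359,900 by €109,651 → 439 increments × €25 = €10,975 ≥ base, so the credit is €0.
Health Coverage Credit: 28% of the €5,351 excess over €464,200 is €1,498.28 ≥ base, so the credit is €0.
Disability Support Credit: €469,551 is below the €481,000 cutoff, so the full €4,375 applies.
Total: €0 + €0 + €4,375 = €4,375.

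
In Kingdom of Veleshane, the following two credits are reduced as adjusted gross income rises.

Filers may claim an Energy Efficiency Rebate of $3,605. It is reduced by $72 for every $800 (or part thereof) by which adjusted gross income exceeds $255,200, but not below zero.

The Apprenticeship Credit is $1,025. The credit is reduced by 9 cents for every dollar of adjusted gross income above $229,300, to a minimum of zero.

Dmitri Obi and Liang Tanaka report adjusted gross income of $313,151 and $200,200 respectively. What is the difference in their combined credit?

$4,630

Dmitri ($313,151): Energy Efficiency Rebate: income exceeds $255,200 by $57,951 → 73 increments × $72 = $5,256 ≥ base, so the credit is $0. Apprenticeship Credit: 9% of the $83,851 excess over $229,300 is $7,546.59 ≥ base, so the credit is $0. total $0 + $0 = $0
Liang ($200,200): Energy Efficiency Rebate: $200,200 is at or below the $255,200 threshold, so the full $3,605 applies. Apprenticeship Credit: $200,200 is at or below the $229,300 threshold, so the full $1,025 applies. total $3,605 + $1,025 = $4,630
Difference: |$0 − $4,630| = $4,630.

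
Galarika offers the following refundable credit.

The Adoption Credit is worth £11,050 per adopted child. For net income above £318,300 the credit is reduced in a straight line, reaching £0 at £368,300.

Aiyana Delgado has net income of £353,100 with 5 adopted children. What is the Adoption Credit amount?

£16,796

Adoption Credit: base = 5 × £11,050 = £55,250. £353,100 is £34,800 into a £50,000 phase-out range, leaving 15,200/50,000 of the credit: £55,250 × 15,200/50,000 = £16,796.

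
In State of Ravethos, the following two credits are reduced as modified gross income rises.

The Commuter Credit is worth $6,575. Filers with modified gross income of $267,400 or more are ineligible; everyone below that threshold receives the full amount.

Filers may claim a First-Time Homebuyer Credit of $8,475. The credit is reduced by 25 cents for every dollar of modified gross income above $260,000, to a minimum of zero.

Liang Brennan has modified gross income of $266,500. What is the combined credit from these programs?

Commuter Credit: $266,500 is below the $267,400 cutoff, so the full $6,575 applies.
First-Time Homebuyer Credit: 25% of the $6,500 excess over $260,000 is $1,625; credit = $8,475 − $1,625 = $6,850.
Total: $6,575 + $6,850 = $13,425.

$13,425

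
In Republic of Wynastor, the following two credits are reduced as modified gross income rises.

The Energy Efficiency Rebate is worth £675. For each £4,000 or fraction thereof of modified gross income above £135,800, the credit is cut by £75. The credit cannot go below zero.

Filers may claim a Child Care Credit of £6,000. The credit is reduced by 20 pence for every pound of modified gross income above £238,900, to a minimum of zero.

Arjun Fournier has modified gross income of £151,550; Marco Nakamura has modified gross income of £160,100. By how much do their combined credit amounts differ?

£225

Arjun (£151,550): Energy Efficiency Rebate: income exceeds £135,800 by £15,750, which is 4 full-or-partial £4,000 increments; reduction = 4 × £75 = £300, leaving £375. Child Care Credit: £151,550 is at or below the £238,900 threshold, so the full £6,000 applies. total £375 + £6,000 = £6,375
Marco (£160,100): Energy Efficiency Rebate: income exceeds £135,800 by £24,300, which is 7 full-or-partial £4,000 increments; reduction = 7 × £75 = £525, leaving £150. Child Care Credit: £160,100 is at or below the £238,900 threshold, so the full £6,000 applies. total £150 + £6,000 = £6,150
Difference: |£6,375 − £6,150| = £225.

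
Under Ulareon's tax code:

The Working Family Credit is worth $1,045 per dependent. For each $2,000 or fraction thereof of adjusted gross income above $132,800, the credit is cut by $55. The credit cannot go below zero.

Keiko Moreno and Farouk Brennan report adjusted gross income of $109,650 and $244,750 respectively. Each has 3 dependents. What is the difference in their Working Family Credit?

$3,080

Keiko ($109,650): Working Family Credit: base = 3 × $1,045 = $3,135. $109,650 is at or below the $132,800 threshold, so the full $3,135 applies.
Farouk ($244,750): Working Family Credit: base = 3 × $1,045 = $3,135. income exceeds $132,800 by $111,950, which is 56 full-or-partial $2,000 increments; reduction = 56 × $55 = $3,080, leaving $55.
Difference: |$3,135 − $55| = $3,080.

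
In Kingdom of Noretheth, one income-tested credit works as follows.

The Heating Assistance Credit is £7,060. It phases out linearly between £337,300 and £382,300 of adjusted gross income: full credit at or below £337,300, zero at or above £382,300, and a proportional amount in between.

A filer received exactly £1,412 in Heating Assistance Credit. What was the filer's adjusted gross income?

£1,412 is 1,412/7,060 of the full £7,060, so 5,648/7,060 of the £45,000 range has been used: income = £337,300 + £45,000 × 5,648/7,060 = £373,300.

£373,300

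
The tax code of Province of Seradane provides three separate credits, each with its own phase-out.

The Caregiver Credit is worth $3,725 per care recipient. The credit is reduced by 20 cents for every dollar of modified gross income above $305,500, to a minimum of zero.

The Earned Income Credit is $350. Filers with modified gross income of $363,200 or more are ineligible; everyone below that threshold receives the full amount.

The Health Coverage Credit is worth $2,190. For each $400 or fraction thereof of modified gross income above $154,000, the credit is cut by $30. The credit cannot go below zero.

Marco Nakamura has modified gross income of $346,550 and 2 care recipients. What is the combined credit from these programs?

$350

Caregiver Credit: base = 2 × $3,725 = $7,450. 20% of the $41,050 excess over $305,500 is $8,210 ≥ base, so the credit is $0.
Earned Income Credit: $346,550 is below the $363,200 cutoff, so the full $350 applies.
Health Coverage Credit: income exceeds $154,000 by $192,550 → 482 increments × $30 = $14,460 ≥ base, so the credit is $0.
Total: $0 + $350 + $0 = $350.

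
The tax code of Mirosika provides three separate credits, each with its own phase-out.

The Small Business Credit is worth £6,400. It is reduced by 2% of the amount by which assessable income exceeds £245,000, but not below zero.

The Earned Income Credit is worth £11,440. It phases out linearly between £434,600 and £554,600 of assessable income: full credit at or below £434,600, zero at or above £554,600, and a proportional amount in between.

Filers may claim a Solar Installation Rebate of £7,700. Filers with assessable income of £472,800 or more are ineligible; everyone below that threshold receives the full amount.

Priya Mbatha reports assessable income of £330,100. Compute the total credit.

£23,838

Small Business Credit: 2% of the £85,100 excess over £245,000 is £1,702; credit = £6,400 − £1,702 = £4,698.
Earned Income Credit: £330,100 is at or below the £434,600 threshold, so the full £11,440 applies.
Solar Installation Rebate: £330,100 is below the £472,800 cutoff, so the full £7,700 applies.
Total: £4,698 + £11,440 + £7,700 = £23,838.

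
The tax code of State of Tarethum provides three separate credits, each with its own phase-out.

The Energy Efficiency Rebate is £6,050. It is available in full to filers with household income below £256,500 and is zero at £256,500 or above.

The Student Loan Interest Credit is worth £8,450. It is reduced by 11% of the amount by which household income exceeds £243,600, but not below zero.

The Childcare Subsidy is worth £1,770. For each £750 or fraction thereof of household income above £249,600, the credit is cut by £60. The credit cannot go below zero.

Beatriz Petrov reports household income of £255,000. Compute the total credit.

£14,536

Energy Efficiency Rebate: £255,000 is below the £256,500 cutoff, so the full £6,050 applies.
Student Loan Interest Credit: 11% of the £11,400 excess over £243,600 is £1,254; credit = £8,450 − £1,254 = £7,196.
Childcare Subsidy: income exceeds £249,600 by £5,400, which is 8 full-or-partial £750 increments; reduction = 8 × £60 = £480, leaving £1,290.
Total: £6,050 + £7,196 + £1,290 = £14,536.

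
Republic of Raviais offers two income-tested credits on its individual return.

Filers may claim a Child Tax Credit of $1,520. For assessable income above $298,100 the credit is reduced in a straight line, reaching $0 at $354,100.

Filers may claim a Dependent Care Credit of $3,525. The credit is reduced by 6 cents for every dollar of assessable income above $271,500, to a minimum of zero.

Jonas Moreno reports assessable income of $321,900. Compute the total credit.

Child Tax Credit: $321,900 is $23,800 into a $56,000 phase-out range, leaving 32,200/56,000 of the credit: $1,520 × 32,200/56,000 = $874.
Dependent Care Credit: 6% of the $50,400 excess over $271,500 is $3,024; credit = $3,525 − $3,024 = $501.
Total: $874 + $501 = $1,375.

$1,375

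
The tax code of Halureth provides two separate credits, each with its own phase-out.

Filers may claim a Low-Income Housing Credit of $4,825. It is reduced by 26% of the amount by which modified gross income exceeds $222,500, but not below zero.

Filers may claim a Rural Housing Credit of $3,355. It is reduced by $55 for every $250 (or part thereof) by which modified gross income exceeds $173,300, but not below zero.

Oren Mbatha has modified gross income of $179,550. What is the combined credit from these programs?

Low-Income Housing Credit: $179,550 is at or below the $222,500 threshold, so the full $4,825 applies.
Rural Housing Credit: income exceeds $173,300 by $6,250, which is 25 full-or-partial $250 increments; reduction = 25 × $55 = $1,375, leaving $1,980.
Total: $4,825 + $1,980 = $6,805.

$6,805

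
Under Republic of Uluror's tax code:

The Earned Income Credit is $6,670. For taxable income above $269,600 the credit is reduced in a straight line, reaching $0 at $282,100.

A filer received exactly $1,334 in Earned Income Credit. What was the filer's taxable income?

$1,334 is 1,334/6,670 of the full $6,670, so 5,336/6,670 of the $12,500 range has been used: income = $269,600 + $12,500 × 5,336/6,670 = $279,600.

$279,600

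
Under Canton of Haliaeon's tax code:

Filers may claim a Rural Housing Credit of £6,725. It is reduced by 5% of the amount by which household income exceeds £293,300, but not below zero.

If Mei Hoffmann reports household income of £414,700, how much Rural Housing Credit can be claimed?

£655

Rural Housing Credit: 5% of the £121,400 excess over £293,300 is £6,070; credit = £6,725 − £6,070 = £655.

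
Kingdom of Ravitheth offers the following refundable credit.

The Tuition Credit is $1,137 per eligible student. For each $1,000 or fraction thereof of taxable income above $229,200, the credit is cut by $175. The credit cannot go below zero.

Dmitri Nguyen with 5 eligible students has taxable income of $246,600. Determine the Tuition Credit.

Tuition Credit: base = 5 × $1,137 = $5,685. income exceeds $229,200 by $17,400, which is 18 full-or-partial $1,000 increments; reduction = 18 × $175 = $3,150, leaving $2,535.

$2,535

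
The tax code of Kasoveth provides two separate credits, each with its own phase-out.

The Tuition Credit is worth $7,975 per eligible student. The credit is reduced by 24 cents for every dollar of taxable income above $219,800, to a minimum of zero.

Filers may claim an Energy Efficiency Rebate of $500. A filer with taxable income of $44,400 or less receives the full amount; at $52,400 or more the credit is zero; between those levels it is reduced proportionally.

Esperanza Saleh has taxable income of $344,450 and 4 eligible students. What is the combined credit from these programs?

Tuition Credit: base = 4 × $7,975 = $31,900. 24% of the $124,650 excess over $219,800 is $29,916; credit = $31,900 − $29,916 = $1,984.
Energy Efficiency Rebate: $344,450 is at or above $52,400, so the credit is $0.
Total: $1,984 + $0 = $1,984.

$1,984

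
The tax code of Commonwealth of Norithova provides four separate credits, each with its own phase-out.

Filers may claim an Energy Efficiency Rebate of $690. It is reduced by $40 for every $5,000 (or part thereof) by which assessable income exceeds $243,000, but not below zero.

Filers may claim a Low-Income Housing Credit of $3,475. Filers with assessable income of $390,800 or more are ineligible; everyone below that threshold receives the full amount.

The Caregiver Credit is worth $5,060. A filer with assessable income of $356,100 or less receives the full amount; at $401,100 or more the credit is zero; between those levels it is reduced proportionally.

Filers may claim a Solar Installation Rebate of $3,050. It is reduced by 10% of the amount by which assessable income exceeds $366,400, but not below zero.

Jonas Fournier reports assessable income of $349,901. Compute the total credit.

$11,585

Energy Efficiency Rebate: income exceeds $243,000 by $106,901 → 22 increments × $40 = $880 ≥ base, so the credit is $0.
Low-Income Housing Credit: $349,901 is below the $390,800 cutoff, so the full $3,475 applies.
Caregiver Credit: $349,901 is at or below the $356,100 threshold, so the full $5,060 applies.
Solar Installation Rebate: $349,901 is at or below the $366,400 threshold, so the full $3,050 applies.
Total: $0 + $3,475 + $5,060 + $3,050 = $11,585.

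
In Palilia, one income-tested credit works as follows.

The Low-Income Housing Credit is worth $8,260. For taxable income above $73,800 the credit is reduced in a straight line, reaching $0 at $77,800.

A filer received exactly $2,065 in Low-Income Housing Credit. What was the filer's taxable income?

$2,065 is 2,065/8,260 of the full $8,260, so 6,195/8,260 of the $4,000 range has been used: income = $73,800 + $4,000 × 6,195/8,260 = $76,800.

$76,800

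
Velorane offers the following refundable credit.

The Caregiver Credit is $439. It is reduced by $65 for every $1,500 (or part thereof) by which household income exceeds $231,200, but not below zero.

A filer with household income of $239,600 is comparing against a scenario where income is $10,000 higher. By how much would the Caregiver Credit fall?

At $239,600 — income exceeds $231,200 by $8,400, which is 6 full-or-partial $1,500 increments; reduction = 6 × $65 = $390, leaving $49.
At $249,600 — income exceeds $231,200 by $18,400 → 13 increments × $65 = $845 ≥ base, so the credit is $0.
Lost: $49 − $0 = $49.

$49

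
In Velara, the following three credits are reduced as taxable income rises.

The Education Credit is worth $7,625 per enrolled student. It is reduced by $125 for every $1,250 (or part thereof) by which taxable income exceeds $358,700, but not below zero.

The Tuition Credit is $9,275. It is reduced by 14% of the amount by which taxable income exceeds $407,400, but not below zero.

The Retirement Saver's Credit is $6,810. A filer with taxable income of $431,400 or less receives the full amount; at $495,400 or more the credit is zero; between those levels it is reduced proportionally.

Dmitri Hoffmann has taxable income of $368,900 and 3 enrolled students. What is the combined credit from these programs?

$37,835

Education Credit: base = 3 × $7,625 = $22,875. income exceeds $358,700 by $10,200, which is 9 full-or-partial $1,250 increments; reduction = 9 × $125 = $1,125, leaving $21,750.
Tuition Credit: $368,900 is at or below the $407,400 threshold, so the full $9,275 applies.
Retirement Saver's Credit: $368,900 is at or below the $431,400 threshold, so the full $6,810 applies.
Total: $21,750 + $9,275 + $6,810 = $37,835.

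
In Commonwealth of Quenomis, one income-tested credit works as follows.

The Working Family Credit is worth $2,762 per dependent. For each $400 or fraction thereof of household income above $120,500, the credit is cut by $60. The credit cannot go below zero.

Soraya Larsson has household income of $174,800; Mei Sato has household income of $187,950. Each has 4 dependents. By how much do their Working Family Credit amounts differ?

Soraya ($174,800): Working Family Credit: base = 4 × $2,762 = $11,048. income exceeds $120,500 by $54,300, which is 136 full-or-partial $400 increments; reduction = 136 × $60 = $8,160, leaving $2,888.
Mei ($187,950): Working Family Credit: base = 4 × $2,762 = $11,048. income exceeds $120,500 by $67,450, which is 169 full-or-partial $400 increments; reduction = 169 × $60 = $10,140, leaving $908.
Difference: |$2,888 − $908| = $1,980.

$1,980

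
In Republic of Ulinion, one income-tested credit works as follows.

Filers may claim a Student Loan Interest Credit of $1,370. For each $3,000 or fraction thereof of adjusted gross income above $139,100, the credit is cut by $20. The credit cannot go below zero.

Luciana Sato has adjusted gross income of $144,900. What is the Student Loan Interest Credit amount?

$1,330

Student Loan Interest Credit: income exceeds $139,100 by $5,800, which is 2 full-or-partial $3,000 increments; reduction = 2 × $20 = $40, leaving $1,330.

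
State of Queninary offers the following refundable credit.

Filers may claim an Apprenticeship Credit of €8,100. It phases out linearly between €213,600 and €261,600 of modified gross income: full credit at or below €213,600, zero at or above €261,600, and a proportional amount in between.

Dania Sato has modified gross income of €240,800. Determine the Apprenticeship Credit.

€3,510

Apprenticeship Credit: €240,800 is €27,200 into a €48,000 phase-out range, leaving 20,800/48,000 of the credit: €8,100 × 20,800/48,000 = €3,510.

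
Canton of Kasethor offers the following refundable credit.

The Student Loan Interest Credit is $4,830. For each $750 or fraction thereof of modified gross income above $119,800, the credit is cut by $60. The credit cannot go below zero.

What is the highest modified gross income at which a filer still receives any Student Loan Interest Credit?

After 80 increments the reduction is 80 × $60 = $4,800, leaving $30; one more increment wipes it out. Increment 80 ends at excess 80 × $750 = $60,000, so the highest qualifying income is $119,800 + $60,000 = $179,800.

$179,800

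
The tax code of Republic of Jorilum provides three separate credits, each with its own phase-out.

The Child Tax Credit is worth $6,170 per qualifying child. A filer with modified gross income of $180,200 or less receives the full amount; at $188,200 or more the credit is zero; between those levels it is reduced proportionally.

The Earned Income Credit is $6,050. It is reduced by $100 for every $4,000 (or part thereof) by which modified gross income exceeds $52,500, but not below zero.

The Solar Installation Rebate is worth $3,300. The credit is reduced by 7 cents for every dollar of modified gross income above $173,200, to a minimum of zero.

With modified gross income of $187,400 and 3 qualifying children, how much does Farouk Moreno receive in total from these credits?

$6,807

Child Tax Credit: base = 3 × $6,170 = $18,510. $187,400 is $7,200 into a $8,000 phase-out range, leaving 800/8,000 of the credit: $18,510 × 800/8,000 = $1,851.
Earned Income Credit: income exceeds $52,500 by $134,900, which is 34 full-or-partial $4,000 increments; reduction = 34 × $100 = $3,400, leaving $2,650.
Solar Installation Rebate: 7% of the $14,200 excess over $173,200 is $994; credit = $3,300 − $994 = $2,306.
Total: $1,851 + $2,650 + $2,306 = $6,807.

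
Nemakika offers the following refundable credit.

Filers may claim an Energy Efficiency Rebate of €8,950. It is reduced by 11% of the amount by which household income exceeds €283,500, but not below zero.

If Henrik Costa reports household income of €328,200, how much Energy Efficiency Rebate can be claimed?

Energy Efficiency Rebate: 11% of the €44,700 excess over €283,500 is €4,917; credit = €8,950 − €4,917 = €4,033.

€4,033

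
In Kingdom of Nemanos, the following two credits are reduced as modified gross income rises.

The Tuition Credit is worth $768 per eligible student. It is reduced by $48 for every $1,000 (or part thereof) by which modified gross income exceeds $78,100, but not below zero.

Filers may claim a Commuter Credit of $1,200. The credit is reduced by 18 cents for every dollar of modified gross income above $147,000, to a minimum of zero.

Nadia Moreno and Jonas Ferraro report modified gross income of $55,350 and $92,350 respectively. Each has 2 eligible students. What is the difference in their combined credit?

$720

Nadia ($55,350): Tuition Credit: base = 2 × $768 = $1,536. $55,350 is at or below the $78,100 threshold, so the full $1,536 applies. Commuter Credit: $55,350 is at or below the $147,000 threshold, so the full $1,200 applies. total $1,536 + $1,200 = $2,736
Jonas ($92,350): Tuition Credit: base = 2 × $768 = $1,536. income exceeds $78,100 by $14,250, which is 15 full-or-partial $1,000 increments; reduction = 15 × $48 = $720, leaving $816. Commuter Credit: $92,350 is at or below the $147,000 threshold, so the full $1,200 applies. total $816 + $1,200 = $2,016
Difference: |$2,736 − $2,016| = $720.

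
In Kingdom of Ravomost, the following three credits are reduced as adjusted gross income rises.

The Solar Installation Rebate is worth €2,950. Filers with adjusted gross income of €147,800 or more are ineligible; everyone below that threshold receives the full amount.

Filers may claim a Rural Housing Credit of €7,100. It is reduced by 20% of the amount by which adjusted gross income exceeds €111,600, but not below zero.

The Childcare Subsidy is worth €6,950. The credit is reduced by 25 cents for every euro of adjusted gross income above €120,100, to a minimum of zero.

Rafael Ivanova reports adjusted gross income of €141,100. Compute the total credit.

Solar Installation Rebate: €141,100 is below the €147,800 cutoff, so the full €2,950 applies.
Rural Housing Credit: 20% of the €29,500 excess over €111,600 is €5,900; credit = €7,100 − €5,900 = €1,200.
Childcare Subsidy: 25% of the €21,000 excess over €120,100 is €5,250; credit = €6,950 − €5,250 = €1,700.
Total: €2,950 + €1,200 + €1,700 = €5,850.

€5,850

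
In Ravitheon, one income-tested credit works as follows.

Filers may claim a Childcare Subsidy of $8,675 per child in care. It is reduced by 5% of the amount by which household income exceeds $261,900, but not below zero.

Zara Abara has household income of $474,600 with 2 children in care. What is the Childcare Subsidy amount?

Childcare Subsidy: base = 2 × $8,675 = $17,350. 5% of the $212,700 excess over $261,900 is $10,635; credit = $17,350 − $10,635 = $6,715.

$6,715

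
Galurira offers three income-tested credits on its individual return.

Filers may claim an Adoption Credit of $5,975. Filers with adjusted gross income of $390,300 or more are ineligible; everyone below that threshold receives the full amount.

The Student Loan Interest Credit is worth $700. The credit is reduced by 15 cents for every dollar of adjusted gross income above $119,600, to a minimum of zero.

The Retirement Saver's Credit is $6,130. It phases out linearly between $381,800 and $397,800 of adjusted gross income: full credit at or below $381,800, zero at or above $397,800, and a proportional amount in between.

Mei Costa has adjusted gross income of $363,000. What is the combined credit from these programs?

Adoption Credit: $363,000 is below the $390,300 cutoff, so the full $5,975 applies.
Student Loan Interest Credit: 15% of the $243,400 excess over $119,600 is $36,510 ≥ base, so the credit is $0.
Retirement Saver's Credit: $363,000 is at or below the $381,800 threshold, so the full $6,130 applies.
Total: $5,975 + $0 + $6,130 = $12,105.

$12,105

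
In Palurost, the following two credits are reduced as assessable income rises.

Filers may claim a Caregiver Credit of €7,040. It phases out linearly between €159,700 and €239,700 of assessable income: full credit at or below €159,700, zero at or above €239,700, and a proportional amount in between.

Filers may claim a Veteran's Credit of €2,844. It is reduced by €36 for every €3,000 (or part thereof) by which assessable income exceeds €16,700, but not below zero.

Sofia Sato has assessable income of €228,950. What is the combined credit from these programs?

Caregiver Credit: €228,950 is €69,250 into a €80,000 phase-out range, leaving 10,750/80,000 of the credit: €7,040 × 10,750/80,000 = €946.
Veteran's Credit: income exceeds €16,700 by €212,250, which is 71 full-or-partial €3,000 increments; reduction = 71 × €36 = €2,556, leaving €288.
Total: €946 + €288 = €1,234.

€1,234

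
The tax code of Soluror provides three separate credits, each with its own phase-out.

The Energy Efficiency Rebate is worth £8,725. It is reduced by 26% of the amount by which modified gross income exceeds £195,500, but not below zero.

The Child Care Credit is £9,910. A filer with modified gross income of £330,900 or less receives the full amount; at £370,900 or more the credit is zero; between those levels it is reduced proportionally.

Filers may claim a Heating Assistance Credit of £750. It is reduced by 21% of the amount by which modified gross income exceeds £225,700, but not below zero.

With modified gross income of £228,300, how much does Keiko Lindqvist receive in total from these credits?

£10,311

Energy Efficiency Rebate: 26% of the £32,800 excess over £195,500 is £8,528; credit = £8,725 − £8,528 = £197.
Child Care Credit: £228,300 is at or below the £330,900 threshold, so the full £9,910 applies.
Heating Assistance Credit: 21% of the £2,600 excess over £225,700 is £546; credit = £750 − £546 = £204.
Total: £197 + £9,910 + £204 = £10,311.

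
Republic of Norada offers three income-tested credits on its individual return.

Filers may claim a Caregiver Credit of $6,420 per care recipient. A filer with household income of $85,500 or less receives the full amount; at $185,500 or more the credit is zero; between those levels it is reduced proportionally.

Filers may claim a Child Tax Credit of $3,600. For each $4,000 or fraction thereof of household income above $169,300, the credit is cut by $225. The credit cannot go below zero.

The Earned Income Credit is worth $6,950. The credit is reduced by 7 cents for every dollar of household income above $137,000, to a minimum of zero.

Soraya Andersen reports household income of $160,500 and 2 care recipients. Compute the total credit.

$12,115

Caregiver Credit: base = 2 × $6,420 = $12,840. $160,500 is $75,000 into a $100,000 phase-out range, leaving 25,000/100,000 of the credit: $12,840 × 25,000/100,000 = $3,210.
Child Tax Credit: $160,500 is at or below the $169,300 threshold, so the full $3,600 applies.
Earned Income Credit: 7% of the $23,500 excess over $137,000 is $1,645; credit = $6,950 − $1,645 = $5,305.
Total: $3,210 + $3,600 + $5,305 = $12,115.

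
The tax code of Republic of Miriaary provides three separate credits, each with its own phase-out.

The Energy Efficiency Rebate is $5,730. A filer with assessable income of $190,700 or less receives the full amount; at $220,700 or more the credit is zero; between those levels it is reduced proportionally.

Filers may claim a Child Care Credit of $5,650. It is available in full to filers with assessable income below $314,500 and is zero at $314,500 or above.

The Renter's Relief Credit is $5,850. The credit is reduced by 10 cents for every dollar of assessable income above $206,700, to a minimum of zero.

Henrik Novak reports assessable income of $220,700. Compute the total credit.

Energy Efficiency Rebate: $220,700 is at or above $220,700, so the credit is $0.
Child Care Credit: $220,700 is below the $314,500 cutoff, so the full $5,650 applies.
Renter's Relief Credit: 10% of the $14,000 excess over $206,700 is $1,400; credit = $5,850 − $1,400 = $4,450.
Total: $0 + $5,650 + $4,450 = $10,100.

$10,100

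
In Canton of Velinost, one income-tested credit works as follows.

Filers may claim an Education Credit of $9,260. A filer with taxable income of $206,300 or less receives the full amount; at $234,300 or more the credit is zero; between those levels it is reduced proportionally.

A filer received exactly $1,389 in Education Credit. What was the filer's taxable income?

$1,389 is 1,389/9,260 of the full $9,260, so 7,871/9,260 of the $28,000 range has been used: income = $206,300 + $28,000 × 7,871/9,260 = $230,100.

$230,100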